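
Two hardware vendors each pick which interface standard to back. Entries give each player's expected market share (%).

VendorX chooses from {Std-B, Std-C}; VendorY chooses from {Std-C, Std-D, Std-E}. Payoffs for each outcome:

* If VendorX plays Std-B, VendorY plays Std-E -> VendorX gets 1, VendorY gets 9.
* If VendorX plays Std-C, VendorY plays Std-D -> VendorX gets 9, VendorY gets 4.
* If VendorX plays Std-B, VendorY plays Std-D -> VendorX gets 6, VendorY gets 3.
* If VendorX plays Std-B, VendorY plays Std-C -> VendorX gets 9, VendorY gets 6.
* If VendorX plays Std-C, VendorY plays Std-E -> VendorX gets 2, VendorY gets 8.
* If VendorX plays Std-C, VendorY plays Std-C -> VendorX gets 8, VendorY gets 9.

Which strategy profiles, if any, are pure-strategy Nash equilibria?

No pure-strategy Nash equilibrium.

For each player, find the best response to each opponent profile; mutual best responses are the pure NE.
VendorX against Std-C: payoffs 9, 8 → best response Std-B.
VendorX against Std-D: payoffs 6, 9 → best response Std-C.
VendorX against Std-E: payoffs 1, 2 → best response Std-C.
VendorY against Std-B: payoffs 6, 3, 9 → best response Std-E.
VendorY against Std-C: payoffs 9, 4, 8 → best response Std-C.
No profile is a mutual best response for all players.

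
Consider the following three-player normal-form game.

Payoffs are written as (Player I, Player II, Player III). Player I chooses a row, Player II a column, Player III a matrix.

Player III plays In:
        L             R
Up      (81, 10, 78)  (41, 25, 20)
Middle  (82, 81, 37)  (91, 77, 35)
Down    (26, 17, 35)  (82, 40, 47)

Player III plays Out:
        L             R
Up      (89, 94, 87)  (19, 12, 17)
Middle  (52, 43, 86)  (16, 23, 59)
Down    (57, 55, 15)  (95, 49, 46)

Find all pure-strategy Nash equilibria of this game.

Check each profile: it is a Nash equilibrium iff no player can strictly gain by switching unilaterally.
(Up, L, In): Player I can switch to Middle (81 → 82). Not NE.
(Up, L, Out): Player I gets 89, best alternative 57; Player II gets 94, best alternative 12; Player III gets 87, best alternative 78. No profitable deviation — NE.
(Up, R, In): Player I can switch to Middle (41 → 91). Not NE.
(Up, R, Out): Player I can switch to Down (19 → 95). Not NE.
(Middle, L, In): Player III can switch to Out (37 → 86). Not NE.
(Middle, L, Out): Player I can switch to Up (52 → 89). Not NE.
(Middle, R, In): Player II can switch to L (77 → 81). Not NE.
(Middle, R, Out): Player I can switch to Up (16 → 19). Not NE.
(Down, L, In): Player I can switch to Up (26 → 81). Not NE.
(Down, L, Out): Player I can switch to Up (57 → 89). Not NE.
(Down, R, In): Player I can switch to Middle (82 → 91). Not NE.
(Down, R, Out): Player II can switch to L (49 → 55). Not NE.

The unique pure-strategy Nash equilibrium is (Up, L, Out).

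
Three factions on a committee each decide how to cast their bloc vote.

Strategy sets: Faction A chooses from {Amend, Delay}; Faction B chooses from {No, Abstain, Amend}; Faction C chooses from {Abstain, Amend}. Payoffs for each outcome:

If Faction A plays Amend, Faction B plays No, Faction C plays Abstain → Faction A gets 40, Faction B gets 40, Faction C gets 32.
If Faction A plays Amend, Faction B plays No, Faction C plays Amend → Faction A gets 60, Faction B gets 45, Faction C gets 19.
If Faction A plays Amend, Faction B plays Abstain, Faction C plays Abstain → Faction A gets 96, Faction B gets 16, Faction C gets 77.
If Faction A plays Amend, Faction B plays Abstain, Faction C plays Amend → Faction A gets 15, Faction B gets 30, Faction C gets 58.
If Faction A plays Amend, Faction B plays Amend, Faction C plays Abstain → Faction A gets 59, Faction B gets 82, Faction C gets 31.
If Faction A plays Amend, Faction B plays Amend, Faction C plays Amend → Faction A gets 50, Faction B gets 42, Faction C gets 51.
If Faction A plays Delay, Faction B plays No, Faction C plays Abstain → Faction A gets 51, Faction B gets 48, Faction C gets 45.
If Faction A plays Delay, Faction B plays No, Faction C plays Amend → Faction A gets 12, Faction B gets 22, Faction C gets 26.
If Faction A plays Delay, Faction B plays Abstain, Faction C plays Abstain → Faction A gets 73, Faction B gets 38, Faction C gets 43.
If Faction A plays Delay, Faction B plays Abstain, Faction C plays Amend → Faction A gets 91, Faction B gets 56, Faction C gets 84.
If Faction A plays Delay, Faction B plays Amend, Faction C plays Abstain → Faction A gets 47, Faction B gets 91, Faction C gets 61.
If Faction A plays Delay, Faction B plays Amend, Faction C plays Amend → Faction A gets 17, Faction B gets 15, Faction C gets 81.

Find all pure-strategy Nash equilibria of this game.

(Amend, No, Abstain): Faction A can switch to Delay (40 → 51). Not NE.
(Amend, No, Amend): Faction C can switch to Abstain (19 → 32). Not NE.
(Amend, Abstain, Abstain): Faction B can switch to No (16 → 40). Not NE.
(Amend, Abstain, Amend): Faction A can switch to Delay (15 → 91). Not NE.
(Amend, Amend, Abstain): Faction C can switch to Amend (31 → 51). Not NE.
(Amend, Amend, Amend): Faction B can switch to No (42 → 45). Not NE.
(Delay, Abstain, Amend): Faction A gets 91, best alternative 15; Faction B gets 56, best alternative 22; Faction C gets 84, best alternative 43. No profitable deviation — NE.
(The remaining 5 profiles each have a profitable deviation by the same check.)

The unique pure-strategy Nash equilibrium is (Delay, Abstain, Amend).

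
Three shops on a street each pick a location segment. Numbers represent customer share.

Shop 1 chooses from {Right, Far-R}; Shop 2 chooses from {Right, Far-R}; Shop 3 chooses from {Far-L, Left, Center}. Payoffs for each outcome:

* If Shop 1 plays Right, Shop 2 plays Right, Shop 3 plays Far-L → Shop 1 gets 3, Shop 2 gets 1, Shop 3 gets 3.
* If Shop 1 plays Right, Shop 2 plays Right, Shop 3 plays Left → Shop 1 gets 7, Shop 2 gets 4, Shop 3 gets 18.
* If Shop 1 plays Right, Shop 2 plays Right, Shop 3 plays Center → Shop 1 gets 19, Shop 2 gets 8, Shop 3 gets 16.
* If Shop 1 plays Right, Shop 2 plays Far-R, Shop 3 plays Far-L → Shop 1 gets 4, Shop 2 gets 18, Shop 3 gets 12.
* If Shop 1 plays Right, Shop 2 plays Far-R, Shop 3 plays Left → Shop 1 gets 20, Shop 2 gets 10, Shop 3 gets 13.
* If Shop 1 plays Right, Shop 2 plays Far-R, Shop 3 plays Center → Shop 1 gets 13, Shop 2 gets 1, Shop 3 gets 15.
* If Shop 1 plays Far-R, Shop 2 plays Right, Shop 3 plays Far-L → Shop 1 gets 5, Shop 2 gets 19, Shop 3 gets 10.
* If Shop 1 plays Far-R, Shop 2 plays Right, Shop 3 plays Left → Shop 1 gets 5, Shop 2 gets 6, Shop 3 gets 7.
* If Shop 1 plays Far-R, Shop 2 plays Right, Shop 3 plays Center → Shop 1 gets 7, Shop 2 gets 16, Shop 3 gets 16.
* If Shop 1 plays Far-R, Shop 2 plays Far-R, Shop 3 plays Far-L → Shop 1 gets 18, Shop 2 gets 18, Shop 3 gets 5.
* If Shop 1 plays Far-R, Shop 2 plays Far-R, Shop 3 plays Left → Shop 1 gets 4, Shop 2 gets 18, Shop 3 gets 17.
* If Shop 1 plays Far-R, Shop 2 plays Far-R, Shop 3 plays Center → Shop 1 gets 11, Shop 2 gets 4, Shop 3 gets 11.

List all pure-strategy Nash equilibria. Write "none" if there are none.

(Right, Right, Far-L): Shop 1 can switch to Far-R (3 → 5). Not NE.
(Right, Right, Left): Shop 2 can switch to Far-R (4 → 10). Not NE.
(Right, Right, Center): Shop 3 can switch to Left (16 → 18). Not NE.
(Right, Far-R, Far-L): Shop 1 can switch to Far-R (4 → 18). Not NE.
(Right, Far-R, Left): Shop 3 can switch to Center (13 → 15). Not NE.
(Right, Far-R, Center): Shop 2 can switch to Right (1 → 8). Not NE.
(Far-R, Right, Far-L): Shop 3 can switch to Center (10 → 16). Not NE.
(Far-R, Right, Left): Shop 1 can switch to Right (5 → 7). Not NE.
(Far-R, Right, Center): Shop 1 can switch to Right (7 → 19). Not NE.
(Far-R, Far-R, Far-L): Shop 2 can switch to Right (18 → 19). Not NE.
(Far-R, Far-R, Left): Shop 1 can switch to Right (4 → 20). Not NE.
(Far-R, Far-R, Center): Shop 1 can switch to Right (11 → 13). Not NE.

No pure-strategy Nash equilibrium.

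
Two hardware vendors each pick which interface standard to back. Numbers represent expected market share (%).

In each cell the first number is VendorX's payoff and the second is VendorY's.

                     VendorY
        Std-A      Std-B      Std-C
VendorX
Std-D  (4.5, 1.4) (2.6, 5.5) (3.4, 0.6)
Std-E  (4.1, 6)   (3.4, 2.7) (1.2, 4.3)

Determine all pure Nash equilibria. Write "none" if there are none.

For each player, find the best response to each opponent profile; mutual best responses are the pure NE.
VendorX against Std-A: payoffs 4.5, 4.1 → best response Std-D.
VendorX against Std-B: payoffs 2.6, 3.4 → best response Std-E.
VendorX against Std-C: payoffs 3.4, 1.2 → best response Std-D.
VendorY against Std-D: payoffs 1.4, 5.5, 0.6 → best response Std-B.
VendorY against Std-E: payoffs 6, 2.7, 4.3 → best response Std-A.
No profile is a mutual best response for all players.

There is no pure-strategy Nash equilibrium.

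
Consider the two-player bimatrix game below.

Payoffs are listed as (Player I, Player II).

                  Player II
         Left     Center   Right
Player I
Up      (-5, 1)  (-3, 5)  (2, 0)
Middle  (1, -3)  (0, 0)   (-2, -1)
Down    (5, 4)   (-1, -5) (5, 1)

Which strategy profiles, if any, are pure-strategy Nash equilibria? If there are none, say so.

(Middle, Center) and (Down, Left)

(Up, Left): Player I can switch to Middle (-5 → 1). Not NE.
(Up, Center): Player I can switch to Middle (-3 → 0). Not NE.
(Up, Right): Player I can switch to Down (2 → 5). Not NE.
(Middle, Left): Player I can switch to Down (1 → 5). Not NE.
(Middle, Center): Player I gets 0, best alternative -1; Player II gets 0, best alternative -1. No profitable deviation — NE.
(Middle, Right): Player I can switch to Up (-2 → 2). Not NE.
(Down, Left): Player I gets 5, best alternative 1; Player II gets 4, best alternative 1. No profitable deviation — NE.
(Down, Center): Player I can switch to Middle (-1 → 0). Not NE.
(The remaining 1 profile has a profitable deviation by the same check.)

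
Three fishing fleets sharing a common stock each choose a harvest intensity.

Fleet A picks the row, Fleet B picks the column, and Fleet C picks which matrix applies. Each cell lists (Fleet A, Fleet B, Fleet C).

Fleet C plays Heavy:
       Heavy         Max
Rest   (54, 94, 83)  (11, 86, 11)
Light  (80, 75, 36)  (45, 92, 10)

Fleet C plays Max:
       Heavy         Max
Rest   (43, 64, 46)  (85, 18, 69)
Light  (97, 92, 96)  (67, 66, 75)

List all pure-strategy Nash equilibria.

For each strategy profile, look for a profitable unilateral deviation.
(Rest, Heavy, Heavy): Fleet A can switch to Light (54 → 80). Not NE.
(Rest, Heavy, Max): Fleet A can switch to Light (43 → 97). Not NE.
(Rest, Max, Heavy): Fleet A can switch to Light (11 → 45). Not NE.
(Rest, Max, Max): Fleet B can switch to Heavy (18 → 64). Not NE.
(Light, Heavy, Heavy): Fleet B can switch to Max (75 → 92). Not NE.
(Light, Heavy, Max): Fleet A gets 97, best alternative 43; Fleet B gets 92, best alternative 66; Fleet C gets 96, best alternative 36. No profitable deviation — NE.
(Light, Max, Heavy): Fleet C can switch to Max (10 → 75). Not NE.
(Light, Max, Max): Fleet A can switch to Rest (67 → 85). Not NE.

(Light, Heavy, Max)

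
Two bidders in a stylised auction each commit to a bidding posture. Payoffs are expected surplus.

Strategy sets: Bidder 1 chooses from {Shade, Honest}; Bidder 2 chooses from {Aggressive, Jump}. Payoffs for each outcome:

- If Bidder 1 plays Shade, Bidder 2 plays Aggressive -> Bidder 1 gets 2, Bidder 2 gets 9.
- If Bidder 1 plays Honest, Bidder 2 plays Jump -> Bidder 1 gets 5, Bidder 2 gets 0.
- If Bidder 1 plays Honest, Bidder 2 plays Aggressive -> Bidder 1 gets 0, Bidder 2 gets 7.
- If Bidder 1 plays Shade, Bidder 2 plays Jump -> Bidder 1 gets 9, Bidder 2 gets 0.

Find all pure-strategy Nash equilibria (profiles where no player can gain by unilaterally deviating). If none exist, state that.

For each player, find the best response to each opponent profile; mutual best responses are the pure NE.
Bidder 1 against Aggressive: payoffs 2, 0 → best response Shade.
Bidder 1 against Jump: payoffs 9, 5 → best response Shade.
Bidder 2 against Shade: payoffs 9, 0 → best response Aggressive.
Bidder 2 against Honest: payoffs 7, 0 → best response Aggressive.
Mutual best responses: (Shade, Aggressive).

(Shade, Aggressive)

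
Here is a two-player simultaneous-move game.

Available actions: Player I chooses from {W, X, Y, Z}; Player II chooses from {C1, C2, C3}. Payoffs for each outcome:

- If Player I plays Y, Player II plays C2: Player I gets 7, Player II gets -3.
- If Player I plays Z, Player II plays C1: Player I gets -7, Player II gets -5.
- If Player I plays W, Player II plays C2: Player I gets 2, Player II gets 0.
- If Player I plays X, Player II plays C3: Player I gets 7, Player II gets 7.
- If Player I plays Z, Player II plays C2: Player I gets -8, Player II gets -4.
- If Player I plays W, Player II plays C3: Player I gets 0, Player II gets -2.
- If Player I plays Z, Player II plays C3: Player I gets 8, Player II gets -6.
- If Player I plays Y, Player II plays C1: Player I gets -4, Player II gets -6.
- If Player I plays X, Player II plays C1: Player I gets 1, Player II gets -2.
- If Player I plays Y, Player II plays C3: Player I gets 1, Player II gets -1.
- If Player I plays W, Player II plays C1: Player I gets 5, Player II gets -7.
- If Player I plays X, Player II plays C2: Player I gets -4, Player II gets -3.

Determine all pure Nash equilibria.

Player I against C1: payoffs 5, 1, -4, -7 → best response W.
Player I against C2: payoffs 2, -4, 7, -8 → best response Y.
Player I against C3: payoffs 0, 7, 1, 8 → best response Z.
Player II against W: payoffs -7, 0, -2 → best response C2.
Player II against X: payoffs -2, -3, 7 → best response C3.
Player II against Y: payoffs -6, -3, -1 → best response C3.
Player II against Z: payoffs -5, -4, -6 → best response C2.
No profile is a mutual best response for all players.

No pure-strategy Nash equilibrium.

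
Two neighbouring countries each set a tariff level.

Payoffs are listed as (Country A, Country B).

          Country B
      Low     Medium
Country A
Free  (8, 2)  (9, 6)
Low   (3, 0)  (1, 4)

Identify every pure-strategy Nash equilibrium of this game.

The unique pure-strategy Nash equilibrium is (Free, Medium).

For each strategy profile, look for a profitable unilateral deviation.
(Free, Low): Country B can switch to Medium (2 → 6). Not NE.
(Free, Medium): Country A gets 9, best alternative 1; Country B gets 6, best alternative 2. No profitable deviation — NE.
(Low, Low): Country A can switch to Free (3 → 8). Not NE.
(Low, Medium): Country A can switch to Free (1 → 9). Not NE.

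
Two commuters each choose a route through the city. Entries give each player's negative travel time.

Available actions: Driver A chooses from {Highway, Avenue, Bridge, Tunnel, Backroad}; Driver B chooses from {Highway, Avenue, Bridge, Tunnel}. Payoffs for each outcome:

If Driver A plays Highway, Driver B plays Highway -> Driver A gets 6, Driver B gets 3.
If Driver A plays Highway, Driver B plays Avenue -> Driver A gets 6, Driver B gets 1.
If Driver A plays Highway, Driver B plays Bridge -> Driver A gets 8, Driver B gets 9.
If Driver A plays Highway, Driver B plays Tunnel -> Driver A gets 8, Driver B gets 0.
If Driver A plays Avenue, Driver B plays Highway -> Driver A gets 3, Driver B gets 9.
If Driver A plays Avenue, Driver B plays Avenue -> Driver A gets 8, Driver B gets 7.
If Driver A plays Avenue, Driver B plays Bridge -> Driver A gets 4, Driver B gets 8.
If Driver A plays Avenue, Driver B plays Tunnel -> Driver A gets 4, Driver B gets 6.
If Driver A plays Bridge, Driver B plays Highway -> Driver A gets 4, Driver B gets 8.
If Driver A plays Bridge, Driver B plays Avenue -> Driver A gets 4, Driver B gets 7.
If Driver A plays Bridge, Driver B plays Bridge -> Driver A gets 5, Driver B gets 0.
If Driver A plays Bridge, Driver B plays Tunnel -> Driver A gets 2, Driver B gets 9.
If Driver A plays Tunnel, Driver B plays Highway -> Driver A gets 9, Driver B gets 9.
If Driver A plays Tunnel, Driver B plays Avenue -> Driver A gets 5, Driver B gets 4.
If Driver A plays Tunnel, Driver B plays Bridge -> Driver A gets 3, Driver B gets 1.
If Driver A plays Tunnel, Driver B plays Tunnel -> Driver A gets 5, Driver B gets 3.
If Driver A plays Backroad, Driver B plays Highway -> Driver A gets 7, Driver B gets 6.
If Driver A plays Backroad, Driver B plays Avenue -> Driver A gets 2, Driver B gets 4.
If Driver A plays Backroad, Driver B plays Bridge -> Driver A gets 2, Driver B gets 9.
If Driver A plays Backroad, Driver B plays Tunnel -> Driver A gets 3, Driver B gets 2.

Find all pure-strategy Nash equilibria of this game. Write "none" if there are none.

The pure Nash equilibria are (Highway, Bridge), (Tunnel, Highway).

For each player, find the best response to each opponent profile; mutual best responses are the pure NE.
Driver A against Highway: payoffs 6, 3, 4, 9, 7 → best response Tunnel.
Driver A against Avenue: payoffs 6, 8, 4, 5, 2 → best response Avenue.
Driver A against Bridge: payoffs 8, 4, 5, 3, 2 → best response Highway.
Driver A against Tunnel: payoffs 8, 4, 2, 5, 3 → best response Highway.
Driver B against Highway: payoffs 3, 1, 9, 0 → best response Bridge.
Driver B against Avenue: payoffs 9, 7, 8, 6 → best response Highway.
Driver B against Bridge: payoffs 8, 7, 0, 9 → best response Tunnel.
Driver B against Tunnel: payoffs 9, 4, 1, 3 → best response Highway.
Driver B against Backroad: payoffs 6, 4, 9, 2 → best response Bridge.
Mutual best responses: (Highway, Bridge); (Tunnel, Highway).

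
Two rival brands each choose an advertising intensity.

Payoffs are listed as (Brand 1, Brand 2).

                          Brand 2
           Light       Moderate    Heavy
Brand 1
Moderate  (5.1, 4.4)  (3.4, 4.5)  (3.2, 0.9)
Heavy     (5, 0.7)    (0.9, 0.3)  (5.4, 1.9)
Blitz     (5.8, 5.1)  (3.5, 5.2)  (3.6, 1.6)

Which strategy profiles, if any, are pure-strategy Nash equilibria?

Brand 1 against Light: payoffs 5.1, 5, 5.8 → best response Blitz.
Brand 1 against Moderate: payoffs 3.4, 0.9, 3.5 → best response Blitz.
Brand 1 against Heavy: payoffs 3.2, 5.4, 3.6 → best response Heavy.
Brand 2 against Moderate: payoffs 4.4, 4.5, 0.9 → best response Moderate.
Brand 2 against Heavy: payoffs 0.7, 0.3, 1.9 → best response Heavy.
Brand 2 against Blitz: payoffs 5.1, 5.2, 1.6 → best response Moderate.
Mutual best responses: (Heavy, Heavy); (Blitz, Moderate).

Pure-strategy Nash equilibria: (Heavy, Heavy); (Blitz, Moderate)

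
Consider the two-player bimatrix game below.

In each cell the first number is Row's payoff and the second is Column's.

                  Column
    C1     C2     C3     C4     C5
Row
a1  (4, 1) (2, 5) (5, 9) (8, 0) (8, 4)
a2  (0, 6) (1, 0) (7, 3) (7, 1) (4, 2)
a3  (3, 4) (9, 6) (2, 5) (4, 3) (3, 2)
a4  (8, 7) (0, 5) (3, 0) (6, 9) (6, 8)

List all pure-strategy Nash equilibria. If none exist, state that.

Pure NE: (a3, C2)

(a1, C1): Row can switch to a4 (4 → 8). Not NE.
(a1, C2): Row can switch to a3 (2 → 9). Not NE.
(a1, C3): Row can switch to a2 (5 → 7). Not NE.
(a1, C4): Column can switch to C1 (0 → 1). Not NE.
(a1, C5): Column can switch to C2 (4 → 5). Not NE.
(a2, C1): Row can switch to a1 (0 → 4). Not NE.
(a2, C2): Row can switch to a1 (1 → 2). Not NE.
(a2, C3): Column can switch to C1 (3 → 6). Not NE.
(a2, C4): Row can switch to a1 (7 → 8). Not NE.
(a2, C5): Row can switch to a1 (4 → 8). Not NE.
(a3, C2): Row gets 9, best alternative 2; Column gets 6, best alternative 5. No profitable deviation — NE.
(The remaining 9 profiles each have a profitable deviation by the same check.)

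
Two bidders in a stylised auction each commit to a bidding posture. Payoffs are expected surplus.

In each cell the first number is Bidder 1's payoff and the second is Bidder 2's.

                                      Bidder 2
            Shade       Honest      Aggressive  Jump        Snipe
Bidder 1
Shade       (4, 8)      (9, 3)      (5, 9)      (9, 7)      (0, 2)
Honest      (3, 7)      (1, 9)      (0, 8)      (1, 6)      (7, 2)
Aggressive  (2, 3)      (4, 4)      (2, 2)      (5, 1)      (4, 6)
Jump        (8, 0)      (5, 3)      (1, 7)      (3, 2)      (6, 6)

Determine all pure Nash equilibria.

Pure NE: (Shade, Aggressive)

(Shade, Shade): Bidder 1 can switch to Jump (4 → 8). Not NE.
(Shade, Honest): Bidder 2 can switch to Shade (3 → 8). Not NE.
(Shade, Aggressive): Bidder 1 gets 5, best alternative 2; Bidder 2 gets 9, best alternative 8. No profitable deviation — NE.
(Shade, Jump): Bidder 2 can switch to Shade (7 → 8). Not NE.
(Shade, Snipe): Bidder 1 can switch to Honest (0 → 7). Not NE.
(Honest, Shade): Bidder 1 can switch to Shade (3 → 4). Not NE.
(Honest, Honest): Bidder 1 can switch to Shade (1 → 9). Not NE.
(The remaining 13 profiles each have a profitable deviation by the same check.)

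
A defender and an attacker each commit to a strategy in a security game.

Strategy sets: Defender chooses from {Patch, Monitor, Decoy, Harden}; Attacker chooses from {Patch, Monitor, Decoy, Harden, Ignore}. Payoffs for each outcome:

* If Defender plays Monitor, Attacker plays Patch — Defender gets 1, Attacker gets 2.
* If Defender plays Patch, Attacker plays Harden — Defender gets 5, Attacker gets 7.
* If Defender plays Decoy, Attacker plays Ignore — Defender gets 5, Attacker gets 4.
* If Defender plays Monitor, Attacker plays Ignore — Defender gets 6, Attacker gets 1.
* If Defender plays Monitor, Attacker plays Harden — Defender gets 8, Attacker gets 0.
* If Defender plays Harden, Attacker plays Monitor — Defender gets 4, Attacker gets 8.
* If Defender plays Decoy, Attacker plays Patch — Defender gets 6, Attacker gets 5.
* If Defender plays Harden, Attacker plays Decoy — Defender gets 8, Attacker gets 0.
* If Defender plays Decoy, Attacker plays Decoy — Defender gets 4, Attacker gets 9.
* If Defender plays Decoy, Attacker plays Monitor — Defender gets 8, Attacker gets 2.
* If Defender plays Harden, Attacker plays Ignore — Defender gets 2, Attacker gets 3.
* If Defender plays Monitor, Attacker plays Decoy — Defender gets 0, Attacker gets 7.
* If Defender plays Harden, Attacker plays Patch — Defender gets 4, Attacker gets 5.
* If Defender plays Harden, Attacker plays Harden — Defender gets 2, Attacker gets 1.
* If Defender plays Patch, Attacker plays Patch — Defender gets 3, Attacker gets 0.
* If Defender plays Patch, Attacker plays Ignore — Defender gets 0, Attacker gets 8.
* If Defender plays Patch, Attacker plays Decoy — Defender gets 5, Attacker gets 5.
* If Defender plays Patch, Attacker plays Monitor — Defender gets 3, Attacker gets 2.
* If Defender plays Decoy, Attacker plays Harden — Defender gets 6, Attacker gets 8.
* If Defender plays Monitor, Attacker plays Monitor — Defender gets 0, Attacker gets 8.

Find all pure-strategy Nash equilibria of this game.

Defender against Patch: payoffs 3, 1, 6, 4 → best response Decoy.
Defender against Monitor: payoffs 3, 0, 8, 4 → best response Decoy.
Defender against Decoy: payoffs 5, 0, 4, 8 → best response Harden.
Defender against Harden: payoffs 5, 8, 6, 2 → best response Monitor.
Defender against Ignore: payoffs 0, 6, 5, 2 → best response Monitor.
Attacker against Patch: payoffs 0, 2, 5, 7, 8 → best response Ignore.
Attacker against Monitor: payoffs 2, 8, 7, 0, 1 → best response Monitor.
Attacker against Decoy: payoffs 5, 2, 9, 8, 4 → best response Decoy.
Attacker against Harden: payoffs 5, 8, 0, 1, 3 → best response Monitor.
No profile is a mutual best response for all players.

There is no pure-strategy Nash equilibrium.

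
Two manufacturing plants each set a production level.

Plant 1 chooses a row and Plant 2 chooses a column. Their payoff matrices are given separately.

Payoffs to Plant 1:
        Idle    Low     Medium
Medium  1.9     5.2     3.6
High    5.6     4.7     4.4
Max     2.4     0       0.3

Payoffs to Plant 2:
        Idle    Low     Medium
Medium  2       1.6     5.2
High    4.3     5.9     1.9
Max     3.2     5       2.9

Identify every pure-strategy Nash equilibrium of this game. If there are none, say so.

Plant 1 against Idle: payoffs 1.9, 5.6, 2.4 → best response High.
Plant 1 against Low: payoffs 5.2, 4.7, 0 → best response Medium.
Plant 1 against Medium: payoffs 3.6, 4.4, 0.3 → best response High.
Plant 2 against Medium: payoffs 2, 1.6, 5.2 → best response Medium.
Plant 2 against High: payoffs 4.3, 5.9, 1.9 → best response Low.
Plant 2 against Max: payoffs 3.2, 5, 2.9 → best response Low.
No profile is a mutual best response for all players.

There is no pure-strategy Nash equilibrium.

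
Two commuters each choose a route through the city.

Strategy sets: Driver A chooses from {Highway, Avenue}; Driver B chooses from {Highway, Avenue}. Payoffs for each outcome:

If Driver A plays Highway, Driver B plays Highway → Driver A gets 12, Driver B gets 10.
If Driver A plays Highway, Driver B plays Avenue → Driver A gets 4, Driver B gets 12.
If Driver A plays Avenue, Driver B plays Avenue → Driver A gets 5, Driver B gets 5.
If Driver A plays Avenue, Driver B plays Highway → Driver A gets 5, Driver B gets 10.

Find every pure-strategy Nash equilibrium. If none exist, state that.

Driver A against Highway: payoffs 12, 5 → best response Highway.
Driver A against Avenue: payoffs 4, 5 → best response Avenue.
Driver B against Highway: payoffs 10, 12 → best response Avenue.
Driver B against Avenue: payoffs 10, 5 → best response Highway.
No profile is a mutual best response for all players.

none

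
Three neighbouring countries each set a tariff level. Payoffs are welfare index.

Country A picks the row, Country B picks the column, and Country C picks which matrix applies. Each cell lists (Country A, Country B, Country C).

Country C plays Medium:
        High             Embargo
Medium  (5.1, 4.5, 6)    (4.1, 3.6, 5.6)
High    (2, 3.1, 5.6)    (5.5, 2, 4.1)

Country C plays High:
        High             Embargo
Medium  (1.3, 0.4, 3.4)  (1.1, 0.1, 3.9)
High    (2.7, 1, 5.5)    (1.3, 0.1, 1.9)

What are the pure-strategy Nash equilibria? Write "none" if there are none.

Mark each player's best response to every combination of opponents' strategies; a profile where every player is best-responding is a pure Nash equilibrium.
Country A against (High, Medium): payoffs 5.1, 2 → best response Medium.
Country A against (High, High): payoffs 1.3, 2.7 → best response High.
Country A against (Embargo, Medium): payoffs 4.1, 5.5 → best response High.
Country A against (Embargo, High): payoffs 1.1, 1.3 → best response High.
Country B against (Medium, Medium): payoffs 4.5, 3.6 → best response High.
Country B against (Medium, High): payoffs 0.4, 0.1 → best response High.
Country B against (High, Medium): payoffs 3.1, 2 → best response High.
Country B against (High, High): payoffs 1, 0.1 → best response High.
Country C against (Medium, High): payoffs 6, 3.4 → best response Medium.
Country C against (Medium, Embargo): payoffs 5.6, 3.9 → best response Medium.
Country C against (High, High): payoffs 5.6, 5.5 → best response Medium.
Country C against (High, Embargo): payoffs 4.1, 1.9 → best response Medium.
Mutual best responses: (Medium, High, Medium).

(Medium, High, Medium)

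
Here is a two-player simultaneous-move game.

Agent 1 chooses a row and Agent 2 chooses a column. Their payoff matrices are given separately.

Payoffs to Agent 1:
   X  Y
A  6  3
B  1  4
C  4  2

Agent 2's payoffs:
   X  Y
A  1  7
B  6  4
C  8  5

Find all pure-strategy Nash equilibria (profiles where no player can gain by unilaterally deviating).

none

Agent 1 against X: payoffs 6, 1, 4 → best response A.
Agent 1 against Y: payoffs 3, 4, 2 → best response B.
Agent 2 against A: payoffs 1, 7 → best response Y.
Agent 2 against B: payoffs 6, 4 → best response X.
Agent 2 against C: payoffs 8, 5 → best response X.
No profile is a mutual best response for all players.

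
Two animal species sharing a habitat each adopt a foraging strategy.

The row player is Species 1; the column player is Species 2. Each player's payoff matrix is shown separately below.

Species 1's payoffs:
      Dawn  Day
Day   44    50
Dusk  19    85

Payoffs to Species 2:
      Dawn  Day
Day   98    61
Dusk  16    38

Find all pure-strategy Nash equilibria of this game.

Pure-strategy Nash equilibria: (Day, Dawn), (Dusk, Day)

Check each profile: it is a Nash equilibrium iff no player can strictly gain by switching unilaterally.
(Day, Dawn): Species 1 gets 44, best alternative 19; Species 2 gets 98, best alternative 61. No profitable deviation — NE.
(Day, Day): Species 1 can switch to Dusk (50 → 85). Not NE.
(Dusk, Dawn): Species 1 can switch to Day (19 → 44). Not NE.
(Dusk, Day): Species 1 gets 85, best alternative 50; Species 2 gets 38, best alternative 16. No profitable deviation — NE.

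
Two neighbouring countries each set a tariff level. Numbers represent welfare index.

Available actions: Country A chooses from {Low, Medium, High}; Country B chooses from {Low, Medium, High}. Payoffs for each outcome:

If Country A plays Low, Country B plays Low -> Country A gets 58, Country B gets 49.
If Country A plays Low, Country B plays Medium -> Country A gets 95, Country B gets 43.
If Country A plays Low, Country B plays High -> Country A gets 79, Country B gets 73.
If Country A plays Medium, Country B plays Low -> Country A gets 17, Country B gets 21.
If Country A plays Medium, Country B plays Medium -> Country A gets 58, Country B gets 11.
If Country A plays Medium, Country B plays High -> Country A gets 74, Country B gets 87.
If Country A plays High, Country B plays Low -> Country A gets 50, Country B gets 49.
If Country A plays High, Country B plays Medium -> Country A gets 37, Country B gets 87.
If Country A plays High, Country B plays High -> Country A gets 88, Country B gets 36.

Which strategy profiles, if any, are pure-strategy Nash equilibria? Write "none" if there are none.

Mark each player's best response to every combination of opponents' strategies; a profile where every player is best-responding is a pure Nash equilibrium.
Country A against Low: payoffs 58, 17, 50 → best response Low.
Country A against Medium: payoffs 95, 58, 37 → best response Low.
Country A against High: payoffs 79, 74, 88 → best response High.
Country B against Low: payoffs 49, 43, 73 → best response High.
Country B against Medium: payoffs 21, 11, 87 → best response High.
Country B against High: payoffs 49, 87, 36 → best response Medium.
No profile is a mutual best response for all players.

This game has no pure Nash equilibrium.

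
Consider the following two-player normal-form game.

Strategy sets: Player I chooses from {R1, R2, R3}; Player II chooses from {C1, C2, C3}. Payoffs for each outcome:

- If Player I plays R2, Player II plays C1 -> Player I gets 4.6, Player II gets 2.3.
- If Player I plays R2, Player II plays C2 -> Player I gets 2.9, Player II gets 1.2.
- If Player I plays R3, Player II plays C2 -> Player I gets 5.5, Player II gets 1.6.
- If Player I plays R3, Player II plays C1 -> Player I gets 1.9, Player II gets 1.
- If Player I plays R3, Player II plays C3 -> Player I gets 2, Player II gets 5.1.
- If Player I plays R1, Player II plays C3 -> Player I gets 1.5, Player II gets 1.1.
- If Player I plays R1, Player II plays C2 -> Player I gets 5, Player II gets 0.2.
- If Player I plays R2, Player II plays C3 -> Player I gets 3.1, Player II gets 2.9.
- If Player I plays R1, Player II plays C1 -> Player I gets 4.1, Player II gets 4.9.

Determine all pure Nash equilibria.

Player I against C1: payoffs 4.1, 4.6, 1.9 → best response R2.
Player I against C2: payoffs 5, 2.9, 5.5 → best response R3.
Player I against C3: payoffs 1.5, 3.1, 2 → best response R2.
Player II against R1: payoffs 4.9, 0.2, 1.1 → best response C1.
Player II against R2: payoffs 2.3, 1.2, 2.9 → best response C3.
Player II against R3: payoffs 1, 1.6, 5.1 → best response C3.
Mutual best responses: (R2, C3).

Pure NE: (R2, C3)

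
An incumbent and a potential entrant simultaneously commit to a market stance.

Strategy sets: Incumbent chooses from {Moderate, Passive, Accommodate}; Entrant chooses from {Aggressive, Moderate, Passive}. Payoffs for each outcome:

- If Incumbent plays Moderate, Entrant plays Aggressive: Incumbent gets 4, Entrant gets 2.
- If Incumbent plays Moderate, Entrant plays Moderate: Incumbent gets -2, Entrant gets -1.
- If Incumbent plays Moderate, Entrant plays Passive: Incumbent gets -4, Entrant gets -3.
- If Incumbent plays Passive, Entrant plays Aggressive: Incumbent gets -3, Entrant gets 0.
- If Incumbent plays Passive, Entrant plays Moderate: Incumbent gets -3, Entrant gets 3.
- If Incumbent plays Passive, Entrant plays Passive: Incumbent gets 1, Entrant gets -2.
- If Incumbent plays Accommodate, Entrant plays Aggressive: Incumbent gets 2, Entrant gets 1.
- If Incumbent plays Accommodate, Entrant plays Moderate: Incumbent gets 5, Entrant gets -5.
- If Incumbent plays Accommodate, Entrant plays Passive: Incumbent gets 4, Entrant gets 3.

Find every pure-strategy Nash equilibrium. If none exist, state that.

(Moderate, Aggressive); (Accommodate, Passive)

For each player, find the best response to each opponent profile; mutual best responses are the pure NE.
Incumbent against Aggressive: payoffs 4, -3, 2 → best response Moderate.
Incumbent against Moderate: payoffs -2, -3, 5 → best response Accommodate.
Incumbent against Passive: payoffs -4, 1, 4 → best response Accommodate.
Entrant against Moderate: payoffs 2, -1, -3 → best response Aggressive.
Entrant against Passive: payoffs 0, 3, -2 → best response Moderate.
Entrant against Accommodate: payoffs 1, -5, 3 → best response Passive.
Mutual best responses: (Moderate, Aggressive); (Accommodate, Passive).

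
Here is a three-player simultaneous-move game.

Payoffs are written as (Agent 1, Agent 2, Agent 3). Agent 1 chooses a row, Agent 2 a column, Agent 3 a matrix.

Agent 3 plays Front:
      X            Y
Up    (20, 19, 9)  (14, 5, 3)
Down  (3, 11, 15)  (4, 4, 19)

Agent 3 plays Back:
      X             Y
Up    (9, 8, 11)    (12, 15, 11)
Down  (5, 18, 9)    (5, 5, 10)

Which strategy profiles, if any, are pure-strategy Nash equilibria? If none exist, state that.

The unique pure-strategy Nash equilibrium is (Up, Y, Back).

Agent 1 against (X, Front): payoffs 20, 3 → best response Up.
Agent 1 against (X, Back): payoffs 9, 5 → best response Up.
Agent 1 against (Y, Front): payoffs 14, 4 → best response Up.
Agent 1 against (Y, Back): payoffs 12, 5 → best response Up.
Agent 2 against (Up, Front): payoffs 19, 5 → best response X.
Agent 2 against (Up, Back): payoffs 8, 15 → best response Y.
Agent 2 against (Down, Front): payoffs 11, 4 → best response X.
Agent 2 against (Down, Back): payoffs 18, 5 → best response X.
Agent 3 against (Up, X): payoffs 9, 11 → best response Back.
Agent 3 against (Up, Y): payoffs 3, 11 → best response Back.
Agent 3 against (Down, X): payoffs 15, 9 → best response Front.
Agent 3 against (Down, Y): payoffs 19, 10 → best response Front.
Mutual best responses: (Up, Y, Back).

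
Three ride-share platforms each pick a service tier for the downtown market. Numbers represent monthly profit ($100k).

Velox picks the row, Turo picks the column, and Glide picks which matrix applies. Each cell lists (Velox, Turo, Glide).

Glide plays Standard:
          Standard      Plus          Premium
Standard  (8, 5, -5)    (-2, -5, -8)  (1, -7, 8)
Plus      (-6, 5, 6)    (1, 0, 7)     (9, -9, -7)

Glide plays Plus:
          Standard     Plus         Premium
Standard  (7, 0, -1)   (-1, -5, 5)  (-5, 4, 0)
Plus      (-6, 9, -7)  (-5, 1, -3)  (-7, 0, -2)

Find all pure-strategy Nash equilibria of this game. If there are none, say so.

none

For each strategy profile, look for a profitable unilateral deviation.
(Standard, Standard, Standard): Glide can switch to Plus (-5 → -1). Not NE.
(Standard, Standard, Plus): Turo can switch to Premium (0 → 4). Not NE.
(Standard, Plus, Standard): Velox can switch to Plus (-2 → 1). Not NE.
(Standard, Plus, Plus): Turo can switch to Standard (-5 → 0). Not NE.
(Standard, Premium, Standard): Velox can switch to Plus (1 → 9). Not NE.
(Standard, Premium, Plus): Glide can switch to Standard (0 → 8). Not NE.
(Plus, Standard, Standard): Velox can switch to Standard (-6 → 8). Not NE.
(Plus, Standard, Plus): Velox can switch to Standard (-6 → 7). Not NE.
(The remaining 4 profiles each have a profitable deviation by the same check.)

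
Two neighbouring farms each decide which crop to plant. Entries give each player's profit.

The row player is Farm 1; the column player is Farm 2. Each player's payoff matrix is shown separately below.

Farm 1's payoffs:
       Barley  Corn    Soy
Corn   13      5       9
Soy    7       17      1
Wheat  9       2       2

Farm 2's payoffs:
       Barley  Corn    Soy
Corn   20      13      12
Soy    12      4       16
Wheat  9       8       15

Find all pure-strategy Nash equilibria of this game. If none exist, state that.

Check each profile: it is a Nash equilibrium iff no player can strictly gain by switching unilaterally.
(Corn, Barley): Farm 1 gets 13, best alternative 9; Farm 2 gets 20, best alternative 13. No profitable deviation — NE.
(Corn, Corn): Farm 1 can switch to Soy (5 → 17). Not NE.
(Corn, Soy): Farm 2 can switch to Barley (12 → 20). Not NE.
(Soy, Barley): Farm 1 can switch to Corn (7 → 13). Not NE.
(Soy, Corn): Farm 2 can switch to Barley (4 → 12). Not NE.
(Soy, Soy): Farm 1 can switch to Corn (1 → 9). Not NE.
(Wheat, Barley): Farm 1 can switch to Corn (9 → 13). Not NE.
(Wheat, Corn): Farm 1 can switch to Corn (2 → 5). Not NE.
(Wheat, Soy): Farm 1 can switch to Corn (2 → 9). Not NE.

Pure NE: (Corn, Barley)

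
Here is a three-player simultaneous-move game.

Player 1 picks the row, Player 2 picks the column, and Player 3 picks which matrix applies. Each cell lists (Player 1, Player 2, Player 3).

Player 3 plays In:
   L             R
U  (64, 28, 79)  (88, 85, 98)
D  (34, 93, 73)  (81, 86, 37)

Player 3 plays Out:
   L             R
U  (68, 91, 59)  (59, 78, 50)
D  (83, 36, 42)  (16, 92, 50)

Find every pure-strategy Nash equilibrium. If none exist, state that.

(U, L, In): Player 2 can switch to R (28 → 85). Not NE.
(U, L, Out): Player 1 can switch to D (68 → 83). Not NE.
(U, R, In): Player 1 gets 88, best alternative 81; Player 2 gets 85, best alternative 28; Player 3 gets 98, best alternative 50. No profitable deviation — NE.
(U, R, Out): Player 2 can switch to L (78 → 91). Not NE.
(D, L, In): Player 1 can switch to U (34 → 64). Not NE.
(D, L, Out): Player 2 can switch to R (36 → 92). Not NE.
(D, R, In): Player 1 can switch to U (81 → 88). Not NE.
(D, R, Out): Player 1 can switch to U (16 → 59). Not NE.

(U, R, In)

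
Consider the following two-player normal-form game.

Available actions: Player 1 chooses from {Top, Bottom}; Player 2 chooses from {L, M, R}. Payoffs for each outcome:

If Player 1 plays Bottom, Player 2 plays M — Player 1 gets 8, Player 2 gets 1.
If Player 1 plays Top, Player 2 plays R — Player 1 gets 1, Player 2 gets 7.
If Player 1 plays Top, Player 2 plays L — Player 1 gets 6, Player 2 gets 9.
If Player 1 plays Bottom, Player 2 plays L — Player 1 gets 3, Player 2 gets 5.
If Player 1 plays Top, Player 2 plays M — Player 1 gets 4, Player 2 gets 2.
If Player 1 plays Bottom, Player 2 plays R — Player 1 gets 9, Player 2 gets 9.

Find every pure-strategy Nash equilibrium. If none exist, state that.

Player 1 against L: payoffs 6, 3 → best response Top.
Player 1 against M: payoffs 4, 8 → best response Bottom.
Player 1 against R: payoffs 1, 9 → best response Bottom.
Player 2 against Top: payoffs 9, 2, 7 → best response L.
Player 2 against Bottom: payoffs 5, 1, 9 → best response R.
Mutual best responses: (Top, L); (Bottom, R).

(Top, L) and (Bottom, R)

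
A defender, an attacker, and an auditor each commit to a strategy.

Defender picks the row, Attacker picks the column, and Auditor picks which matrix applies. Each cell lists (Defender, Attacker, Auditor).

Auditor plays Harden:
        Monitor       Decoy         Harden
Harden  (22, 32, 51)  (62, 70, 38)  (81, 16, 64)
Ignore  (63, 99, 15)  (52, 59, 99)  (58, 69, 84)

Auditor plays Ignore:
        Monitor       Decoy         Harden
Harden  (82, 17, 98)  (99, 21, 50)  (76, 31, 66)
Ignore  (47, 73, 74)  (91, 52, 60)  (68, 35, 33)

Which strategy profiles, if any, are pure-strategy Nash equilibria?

Defender against (Monitor, Harden): payoffs 22, 63 → best response Ignore.
Defender against (Monitor, Ignore): payoffs 82, 47 → best response Harden.
Defender against (Decoy, Harden): payoffs 62, 52 → best response Harden.
Defender against (Decoy, Ignore): payoffs 99, 91 → best response Harden.
Defender against (Harden, Harden): payoffs 81, 58 → best response Harden.
Defender against (Harden, Ignore): payoffs 76, 68 → best response Harden.
Attacker against (Harden, Harden): payoffs 32, 70, 16 → best response Decoy.
Attacker against (Harden, Ignore): payoffs 17, 21, 31 → best response Harden.
Attacker against (Ignore, Harden): payoffs 99, 59, 69 → best response Monitor.
Attacker against (Ignore, Ignore): payoffs 73, 52, 35 → best response Monitor.
Auditor against (Harden, Monitor): payoffs 51, 98 → best response Ignore.
Auditor against (Harden, Decoy): payoffs 38, 50 → best response Ignore.
Auditor against (Harden, Harden): payoffs 64, 66 → best response Ignore.
Auditor against (Ignore, Monitor): payoffs 15, 74 → best response Ignore.
Auditor against (Ignore, Decoy): payoffs 99, 60 → best response Harden.
Auditor against (Ignore, Harden): payoffs 84, 33 → best response Harden.
Mutual best responses: (Harden, Harden, Ignore).

The unique pure-strategy Nash equilibrium is (Harden, Harden, Ignore).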